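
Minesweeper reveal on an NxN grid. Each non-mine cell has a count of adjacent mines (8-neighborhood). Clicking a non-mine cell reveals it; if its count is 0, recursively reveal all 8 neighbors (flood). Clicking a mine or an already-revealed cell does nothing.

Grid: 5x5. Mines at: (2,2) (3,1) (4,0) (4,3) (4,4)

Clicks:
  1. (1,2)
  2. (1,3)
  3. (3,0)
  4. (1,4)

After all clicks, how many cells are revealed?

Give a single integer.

Answer: 17

Derivation:
Click 1 (1,2) count=1: revealed 1 new [(1,2)] -> total=1
Click 2 (1,3) count=1: revealed 1 new [(1,3)] -> total=2
Click 3 (3,0) count=2: revealed 1 new [(3,0)] -> total=3
Click 4 (1,4) count=0: revealed 14 new [(0,0) (0,1) (0,2) (0,3) (0,4) (1,0) (1,1) (1,4) (2,0) (2,1) (2,3) (2,4) (3,3) (3,4)] -> total=17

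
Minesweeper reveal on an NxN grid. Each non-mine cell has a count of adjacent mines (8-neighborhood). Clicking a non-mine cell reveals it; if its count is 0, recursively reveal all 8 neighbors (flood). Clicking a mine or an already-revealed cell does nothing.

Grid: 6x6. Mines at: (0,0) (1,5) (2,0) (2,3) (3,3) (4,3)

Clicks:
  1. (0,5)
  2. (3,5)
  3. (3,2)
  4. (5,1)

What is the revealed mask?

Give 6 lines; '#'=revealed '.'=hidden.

Click 1 (0,5) count=1: revealed 1 new [(0,5)] -> total=1
Click 2 (3,5) count=0: revealed 8 new [(2,4) (2,5) (3,4) (3,5) (4,4) (4,5) (5,4) (5,5)] -> total=9
Click 3 (3,2) count=3: revealed 1 new [(3,2)] -> total=10
Click 4 (5,1) count=0: revealed 8 new [(3,0) (3,1) (4,0) (4,1) (4,2) (5,0) (5,1) (5,2)] -> total=18

Answer: .....#
......
....##
###.##
###.##
###.##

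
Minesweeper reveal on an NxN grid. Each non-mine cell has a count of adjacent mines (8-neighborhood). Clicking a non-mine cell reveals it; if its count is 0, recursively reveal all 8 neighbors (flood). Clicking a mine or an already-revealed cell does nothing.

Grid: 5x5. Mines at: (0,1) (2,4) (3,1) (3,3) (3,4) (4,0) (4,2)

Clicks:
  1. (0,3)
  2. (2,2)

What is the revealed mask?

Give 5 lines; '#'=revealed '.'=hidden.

Click 1 (0,3) count=0: revealed 6 new [(0,2) (0,3) (0,4) (1,2) (1,3) (1,4)] -> total=6
Click 2 (2,2) count=2: revealed 1 new [(2,2)] -> total=7

Answer: ..###
..###
..#..
.....
.....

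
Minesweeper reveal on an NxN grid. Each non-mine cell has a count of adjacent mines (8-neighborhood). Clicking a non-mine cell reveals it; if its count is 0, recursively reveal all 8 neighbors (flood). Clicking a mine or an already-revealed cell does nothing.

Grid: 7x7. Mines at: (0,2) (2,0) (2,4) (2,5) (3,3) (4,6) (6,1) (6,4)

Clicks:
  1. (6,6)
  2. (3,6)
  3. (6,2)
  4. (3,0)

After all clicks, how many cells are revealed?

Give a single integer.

Answer: 7

Derivation:
Click 1 (6,6) count=0: revealed 4 new [(5,5) (5,6) (6,5) (6,6)] -> total=4
Click 2 (3,6) count=2: revealed 1 new [(3,6)] -> total=5
Click 3 (6,2) count=1: revealed 1 new [(6,2)] -> total=6
Click 4 (3,0) count=1: revealed 1 new [(3,0)] -> total=7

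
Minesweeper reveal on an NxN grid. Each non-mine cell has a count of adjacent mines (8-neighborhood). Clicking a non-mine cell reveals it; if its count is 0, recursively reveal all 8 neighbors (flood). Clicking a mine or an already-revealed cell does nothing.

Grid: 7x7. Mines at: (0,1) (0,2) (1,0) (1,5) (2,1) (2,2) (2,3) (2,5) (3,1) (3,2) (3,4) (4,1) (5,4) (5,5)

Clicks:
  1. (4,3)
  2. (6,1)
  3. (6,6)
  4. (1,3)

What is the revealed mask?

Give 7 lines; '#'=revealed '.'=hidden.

Click 1 (4,3) count=3: revealed 1 new [(4,3)] -> total=1
Click 2 (6,1) count=0: revealed 8 new [(5,0) (5,1) (5,2) (5,3) (6,0) (6,1) (6,2) (6,3)] -> total=9
Click 3 (6,6) count=1: revealed 1 new [(6,6)] -> total=10
Click 4 (1,3) count=3: revealed 1 new [(1,3)] -> total=11

Answer: .......
...#...
.......
.......
...#...
####...
####..#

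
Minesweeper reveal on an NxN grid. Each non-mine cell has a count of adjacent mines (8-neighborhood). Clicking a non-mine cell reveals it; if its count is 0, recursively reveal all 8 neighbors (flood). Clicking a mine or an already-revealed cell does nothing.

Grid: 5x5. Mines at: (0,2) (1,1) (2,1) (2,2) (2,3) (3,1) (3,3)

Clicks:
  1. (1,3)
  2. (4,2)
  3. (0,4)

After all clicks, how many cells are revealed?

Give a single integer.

Answer: 5

Derivation:
Click 1 (1,3) count=3: revealed 1 new [(1,3)] -> total=1
Click 2 (4,2) count=2: revealed 1 new [(4,2)] -> total=2
Click 3 (0,4) count=0: revealed 3 new [(0,3) (0,4) (1,4)] -> total=5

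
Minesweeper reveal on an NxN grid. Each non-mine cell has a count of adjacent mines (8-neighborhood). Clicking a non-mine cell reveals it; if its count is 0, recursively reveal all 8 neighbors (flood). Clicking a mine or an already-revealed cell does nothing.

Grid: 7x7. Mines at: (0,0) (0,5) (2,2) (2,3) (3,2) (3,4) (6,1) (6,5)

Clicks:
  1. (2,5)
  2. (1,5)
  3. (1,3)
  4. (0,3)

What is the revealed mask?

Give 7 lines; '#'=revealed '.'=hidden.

Click 1 (2,5) count=1: revealed 1 new [(2,5)] -> total=1
Click 2 (1,5) count=1: revealed 1 new [(1,5)] -> total=2
Click 3 (1,3) count=2: revealed 1 new [(1,3)] -> total=3
Click 4 (0,3) count=0: revealed 7 new [(0,1) (0,2) (0,3) (0,4) (1,1) (1,2) (1,4)] -> total=10

Answer: .####..
.#####.
.....#.
.......
.......
.......
.......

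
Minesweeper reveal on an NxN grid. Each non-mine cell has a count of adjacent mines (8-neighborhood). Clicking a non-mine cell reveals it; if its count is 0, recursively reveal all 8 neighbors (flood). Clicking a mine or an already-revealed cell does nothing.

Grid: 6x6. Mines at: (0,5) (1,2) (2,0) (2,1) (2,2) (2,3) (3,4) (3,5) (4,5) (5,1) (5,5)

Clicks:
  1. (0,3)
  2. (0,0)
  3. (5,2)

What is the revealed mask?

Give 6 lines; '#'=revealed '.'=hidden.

Click 1 (0,3) count=1: revealed 1 new [(0,3)] -> total=1
Click 2 (0,0) count=0: revealed 4 new [(0,0) (0,1) (1,0) (1,1)] -> total=5
Click 3 (5,2) count=1: revealed 1 new [(5,2)] -> total=6

Answer: ##.#..
##....
......
......
......
..#...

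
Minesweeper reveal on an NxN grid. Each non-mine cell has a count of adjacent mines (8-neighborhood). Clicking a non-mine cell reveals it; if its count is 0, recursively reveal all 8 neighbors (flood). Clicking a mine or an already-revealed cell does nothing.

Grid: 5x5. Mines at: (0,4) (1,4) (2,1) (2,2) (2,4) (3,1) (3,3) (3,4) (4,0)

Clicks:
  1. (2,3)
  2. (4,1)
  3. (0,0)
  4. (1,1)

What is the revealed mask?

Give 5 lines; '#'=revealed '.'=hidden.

Answer: ####.
####.
...#.
.....
.#...

Derivation:
Click 1 (2,3) count=5: revealed 1 new [(2,3)] -> total=1
Click 2 (4,1) count=2: revealed 1 new [(4,1)] -> total=2
Click 3 (0,0) count=0: revealed 8 new [(0,0) (0,1) (0,2) (0,3) (1,0) (1,1) (1,2) (1,3)] -> total=10
Click 4 (1,1) count=2: revealed 0 new [(none)] -> total=10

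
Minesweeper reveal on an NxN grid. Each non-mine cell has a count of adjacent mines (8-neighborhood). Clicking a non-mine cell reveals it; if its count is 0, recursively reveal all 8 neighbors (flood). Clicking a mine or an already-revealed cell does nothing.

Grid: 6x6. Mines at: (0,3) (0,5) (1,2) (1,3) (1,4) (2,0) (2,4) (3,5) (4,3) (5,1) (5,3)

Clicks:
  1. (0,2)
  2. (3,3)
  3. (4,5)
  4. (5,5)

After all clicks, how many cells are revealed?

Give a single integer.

Answer: 6

Derivation:
Click 1 (0,2) count=3: revealed 1 new [(0,2)] -> total=1
Click 2 (3,3) count=2: revealed 1 new [(3,3)] -> total=2
Click 3 (4,5) count=1: revealed 1 new [(4,5)] -> total=3
Click 4 (5,5) count=0: revealed 3 new [(4,4) (5,4) (5,5)] -> total=6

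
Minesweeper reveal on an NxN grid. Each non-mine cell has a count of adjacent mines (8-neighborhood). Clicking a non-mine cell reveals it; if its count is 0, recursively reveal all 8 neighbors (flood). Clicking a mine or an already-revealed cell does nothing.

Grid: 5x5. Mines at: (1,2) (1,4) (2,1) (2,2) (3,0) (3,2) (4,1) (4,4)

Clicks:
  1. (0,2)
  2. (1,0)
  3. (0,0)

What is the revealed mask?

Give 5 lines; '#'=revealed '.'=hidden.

Answer: ###..
##...
.....
.....
.....

Derivation:
Click 1 (0,2) count=1: revealed 1 new [(0,2)] -> total=1
Click 2 (1,0) count=1: revealed 1 new [(1,0)] -> total=2
Click 3 (0,0) count=0: revealed 3 new [(0,0) (0,1) (1,1)] -> total=5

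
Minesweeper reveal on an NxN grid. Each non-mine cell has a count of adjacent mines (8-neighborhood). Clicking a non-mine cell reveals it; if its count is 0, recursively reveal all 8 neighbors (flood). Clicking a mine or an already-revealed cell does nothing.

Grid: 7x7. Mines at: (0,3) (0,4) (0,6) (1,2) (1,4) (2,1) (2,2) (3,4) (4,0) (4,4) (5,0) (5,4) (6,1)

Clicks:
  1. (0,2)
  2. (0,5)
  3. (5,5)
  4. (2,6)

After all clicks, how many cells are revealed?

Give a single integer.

Answer: 14

Derivation:
Click 1 (0,2) count=2: revealed 1 new [(0,2)] -> total=1
Click 2 (0,5) count=3: revealed 1 new [(0,5)] -> total=2
Click 3 (5,5) count=2: revealed 1 new [(5,5)] -> total=3
Click 4 (2,6) count=0: revealed 11 new [(1,5) (1,6) (2,5) (2,6) (3,5) (3,6) (4,5) (4,6) (5,6) (6,5) (6,6)] -> total=14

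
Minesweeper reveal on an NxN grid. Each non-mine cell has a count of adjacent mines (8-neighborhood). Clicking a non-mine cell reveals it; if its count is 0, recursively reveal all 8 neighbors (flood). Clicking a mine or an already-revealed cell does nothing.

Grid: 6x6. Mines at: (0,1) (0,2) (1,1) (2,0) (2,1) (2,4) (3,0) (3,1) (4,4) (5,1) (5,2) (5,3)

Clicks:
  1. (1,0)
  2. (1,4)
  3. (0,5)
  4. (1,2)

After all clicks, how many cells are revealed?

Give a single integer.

Answer: 8

Derivation:
Click 1 (1,0) count=4: revealed 1 new [(1,0)] -> total=1
Click 2 (1,4) count=1: revealed 1 new [(1,4)] -> total=2
Click 3 (0,5) count=0: revealed 5 new [(0,3) (0,4) (0,5) (1,3) (1,5)] -> total=7
Click 4 (1,2) count=4: revealed 1 new [(1,2)] -> total=8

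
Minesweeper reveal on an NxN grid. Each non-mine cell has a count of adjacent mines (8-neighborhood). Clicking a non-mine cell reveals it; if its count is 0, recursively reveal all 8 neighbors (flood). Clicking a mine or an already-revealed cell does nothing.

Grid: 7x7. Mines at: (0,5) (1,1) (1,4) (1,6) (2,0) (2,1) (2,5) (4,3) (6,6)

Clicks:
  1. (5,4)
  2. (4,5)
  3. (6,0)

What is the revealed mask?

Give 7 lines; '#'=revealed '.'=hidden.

Answer: .......
.......
.......
###.###
###.###
#######
######.

Derivation:
Click 1 (5,4) count=1: revealed 1 new [(5,4)] -> total=1
Click 2 (4,5) count=0: revealed 8 new [(3,4) (3,5) (3,6) (4,4) (4,5) (4,6) (5,5) (5,6)] -> total=9
Click 3 (6,0) count=0: revealed 16 new [(3,0) (3,1) (3,2) (4,0) (4,1) (4,2) (5,0) (5,1) (5,2) (5,3) (6,0) (6,1) (6,2) (6,3) (6,4) (6,5)] -> total=25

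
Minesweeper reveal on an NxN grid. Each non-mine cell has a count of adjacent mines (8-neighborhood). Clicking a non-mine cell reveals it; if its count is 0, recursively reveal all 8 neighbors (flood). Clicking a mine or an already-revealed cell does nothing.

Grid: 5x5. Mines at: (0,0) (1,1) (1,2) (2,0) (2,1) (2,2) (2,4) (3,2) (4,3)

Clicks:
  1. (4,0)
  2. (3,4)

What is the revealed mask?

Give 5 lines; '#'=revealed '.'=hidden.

Click 1 (4,0) count=0: revealed 4 new [(3,0) (3,1) (4,0) (4,1)] -> total=4
Click 2 (3,4) count=2: revealed 1 new [(3,4)] -> total=5

Answer: .....
.....
.....
##..#
##...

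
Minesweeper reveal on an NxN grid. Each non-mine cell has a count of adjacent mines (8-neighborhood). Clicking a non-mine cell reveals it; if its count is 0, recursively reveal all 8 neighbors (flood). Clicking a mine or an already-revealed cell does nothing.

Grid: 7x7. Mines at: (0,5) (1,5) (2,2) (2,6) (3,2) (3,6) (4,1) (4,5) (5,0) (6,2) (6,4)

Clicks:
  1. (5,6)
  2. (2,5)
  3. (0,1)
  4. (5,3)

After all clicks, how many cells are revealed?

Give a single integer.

Answer: 17

Derivation:
Click 1 (5,6) count=1: revealed 1 new [(5,6)] -> total=1
Click 2 (2,5) count=3: revealed 1 new [(2,5)] -> total=2
Click 3 (0,1) count=0: revealed 14 new [(0,0) (0,1) (0,2) (0,3) (0,4) (1,0) (1,1) (1,2) (1,3) (1,4) (2,0) (2,1) (3,0) (3,1)] -> total=16
Click 4 (5,3) count=2: revealed 1 new [(5,3)] -> total=17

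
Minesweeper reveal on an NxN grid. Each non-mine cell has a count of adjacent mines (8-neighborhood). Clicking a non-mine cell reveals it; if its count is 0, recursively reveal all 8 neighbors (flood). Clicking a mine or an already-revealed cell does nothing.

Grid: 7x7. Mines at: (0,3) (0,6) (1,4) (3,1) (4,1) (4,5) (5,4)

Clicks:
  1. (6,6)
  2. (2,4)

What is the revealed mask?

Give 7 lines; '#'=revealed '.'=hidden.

Click 1 (6,6) count=0: revealed 4 new [(5,5) (5,6) (6,5) (6,6)] -> total=4
Click 2 (2,4) count=1: revealed 1 new [(2,4)] -> total=5

Answer: .......
.......
....#..
.......
.......
.....##
.....##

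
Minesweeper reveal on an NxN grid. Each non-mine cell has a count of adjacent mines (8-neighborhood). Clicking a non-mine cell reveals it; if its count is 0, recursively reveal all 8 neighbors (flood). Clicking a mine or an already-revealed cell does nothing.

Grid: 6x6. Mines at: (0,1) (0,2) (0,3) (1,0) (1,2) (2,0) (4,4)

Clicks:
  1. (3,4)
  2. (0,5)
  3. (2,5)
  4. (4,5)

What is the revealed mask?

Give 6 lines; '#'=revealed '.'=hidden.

Click 1 (3,4) count=1: revealed 1 new [(3,4)] -> total=1
Click 2 (0,5) count=0: revealed 10 new [(0,4) (0,5) (1,3) (1,4) (1,5) (2,3) (2,4) (2,5) (3,3) (3,5)] -> total=11
Click 3 (2,5) count=0: revealed 0 new [(none)] -> total=11
Click 4 (4,5) count=1: revealed 1 new [(4,5)] -> total=12

Answer: ....##
...###
...###
...###
.....#
......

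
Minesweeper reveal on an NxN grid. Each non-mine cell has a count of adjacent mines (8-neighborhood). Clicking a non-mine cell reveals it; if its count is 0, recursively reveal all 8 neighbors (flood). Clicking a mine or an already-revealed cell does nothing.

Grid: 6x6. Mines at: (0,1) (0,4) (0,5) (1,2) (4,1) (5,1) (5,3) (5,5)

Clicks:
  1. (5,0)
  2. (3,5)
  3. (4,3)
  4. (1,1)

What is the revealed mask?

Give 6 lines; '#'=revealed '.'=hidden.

Click 1 (5,0) count=2: revealed 1 new [(5,0)] -> total=1
Click 2 (3,5) count=0: revealed 15 new [(1,3) (1,4) (1,5) (2,2) (2,3) (2,4) (2,5) (3,2) (3,3) (3,4) (3,5) (4,2) (4,3) (4,4) (4,5)] -> total=16
Click 3 (4,3) count=1: revealed 0 new [(none)] -> total=16
Click 4 (1,1) count=2: revealed 1 new [(1,1)] -> total=17

Answer: ......
.#.###
..####
..####
..####
#.....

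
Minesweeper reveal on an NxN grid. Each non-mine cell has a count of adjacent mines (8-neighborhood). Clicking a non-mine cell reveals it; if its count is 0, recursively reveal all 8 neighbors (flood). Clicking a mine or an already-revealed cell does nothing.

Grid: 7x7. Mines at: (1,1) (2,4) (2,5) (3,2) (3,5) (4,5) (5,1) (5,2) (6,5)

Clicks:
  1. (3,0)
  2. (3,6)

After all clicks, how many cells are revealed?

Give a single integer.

Answer: 7

Derivation:
Click 1 (3,0) count=0: revealed 6 new [(2,0) (2,1) (3,0) (3,1) (4,0) (4,1)] -> total=6
Click 2 (3,6) count=3: revealed 1 new [(3,6)] -> total=7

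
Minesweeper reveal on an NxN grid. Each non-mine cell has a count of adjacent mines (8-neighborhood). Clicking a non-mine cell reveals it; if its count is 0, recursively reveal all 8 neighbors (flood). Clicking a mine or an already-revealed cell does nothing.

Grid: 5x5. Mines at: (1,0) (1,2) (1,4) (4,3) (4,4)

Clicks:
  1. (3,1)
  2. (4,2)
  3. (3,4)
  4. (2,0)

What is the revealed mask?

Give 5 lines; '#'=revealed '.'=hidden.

Click 1 (3,1) count=0: revealed 9 new [(2,0) (2,1) (2,2) (3,0) (3,1) (3,2) (4,0) (4,1) (4,2)] -> total=9
Click 2 (4,2) count=1: revealed 0 new [(none)] -> total=9
Click 3 (3,4) count=2: revealed 1 new [(3,4)] -> total=10
Click 4 (2,0) count=1: revealed 0 new [(none)] -> total=10

Answer: .....
.....
###..
###.#
###..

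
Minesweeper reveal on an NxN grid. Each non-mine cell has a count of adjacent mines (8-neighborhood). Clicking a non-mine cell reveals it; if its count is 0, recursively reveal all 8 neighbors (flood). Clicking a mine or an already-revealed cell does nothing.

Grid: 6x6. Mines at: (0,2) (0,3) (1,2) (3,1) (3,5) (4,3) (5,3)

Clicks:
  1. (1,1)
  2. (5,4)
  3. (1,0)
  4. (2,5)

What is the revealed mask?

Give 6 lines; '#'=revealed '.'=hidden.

Answer: ##....
##....
##...#
......
......
....#.

Derivation:
Click 1 (1,1) count=2: revealed 1 new [(1,1)] -> total=1
Click 2 (5,4) count=2: revealed 1 new [(5,4)] -> total=2
Click 3 (1,0) count=0: revealed 5 new [(0,0) (0,1) (1,0) (2,0) (2,1)] -> total=7
Click 4 (2,5) count=1: revealed 1 new [(2,5)] -> total=8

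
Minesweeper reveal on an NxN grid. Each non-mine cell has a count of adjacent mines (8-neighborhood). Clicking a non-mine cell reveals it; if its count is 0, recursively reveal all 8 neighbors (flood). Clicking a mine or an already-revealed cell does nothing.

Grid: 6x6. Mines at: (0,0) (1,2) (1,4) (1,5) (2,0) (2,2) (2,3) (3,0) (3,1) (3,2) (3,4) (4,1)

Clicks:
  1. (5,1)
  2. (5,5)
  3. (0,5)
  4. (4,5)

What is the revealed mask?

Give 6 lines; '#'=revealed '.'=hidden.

Click 1 (5,1) count=1: revealed 1 new [(5,1)] -> total=1
Click 2 (5,5) count=0: revealed 8 new [(4,2) (4,3) (4,4) (4,5) (5,2) (5,3) (5,4) (5,5)] -> total=9
Click 3 (0,5) count=2: revealed 1 new [(0,5)] -> total=10
Click 4 (4,5) count=1: revealed 0 new [(none)] -> total=10

Answer: .....#
......
......
......
..####
.#####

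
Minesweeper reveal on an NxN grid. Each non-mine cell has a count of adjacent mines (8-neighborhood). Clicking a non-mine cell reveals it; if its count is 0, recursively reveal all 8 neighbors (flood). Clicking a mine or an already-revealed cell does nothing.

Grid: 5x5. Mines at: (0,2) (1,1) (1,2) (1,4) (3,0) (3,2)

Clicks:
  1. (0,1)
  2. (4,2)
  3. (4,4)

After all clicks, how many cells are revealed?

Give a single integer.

Answer: 8

Derivation:
Click 1 (0,1) count=3: revealed 1 new [(0,1)] -> total=1
Click 2 (4,2) count=1: revealed 1 new [(4,2)] -> total=2
Click 3 (4,4) count=0: revealed 6 new [(2,3) (2,4) (3,3) (3,4) (4,3) (4,4)] -> total=8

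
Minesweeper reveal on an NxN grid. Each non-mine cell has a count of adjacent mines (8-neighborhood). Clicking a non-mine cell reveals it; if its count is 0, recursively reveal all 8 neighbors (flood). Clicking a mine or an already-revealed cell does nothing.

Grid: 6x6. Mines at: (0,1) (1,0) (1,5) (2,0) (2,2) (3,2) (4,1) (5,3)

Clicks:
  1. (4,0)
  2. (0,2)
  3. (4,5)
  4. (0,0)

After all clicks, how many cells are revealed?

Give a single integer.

Click 1 (4,0) count=1: revealed 1 new [(4,0)] -> total=1
Click 2 (0,2) count=1: revealed 1 new [(0,2)] -> total=2
Click 3 (4,5) count=0: revealed 11 new [(2,3) (2,4) (2,5) (3,3) (3,4) (3,5) (4,3) (4,4) (4,5) (5,4) (5,5)] -> total=13
Click 4 (0,0) count=2: revealed 1 new [(0,0)] -> total=14

Answer: 14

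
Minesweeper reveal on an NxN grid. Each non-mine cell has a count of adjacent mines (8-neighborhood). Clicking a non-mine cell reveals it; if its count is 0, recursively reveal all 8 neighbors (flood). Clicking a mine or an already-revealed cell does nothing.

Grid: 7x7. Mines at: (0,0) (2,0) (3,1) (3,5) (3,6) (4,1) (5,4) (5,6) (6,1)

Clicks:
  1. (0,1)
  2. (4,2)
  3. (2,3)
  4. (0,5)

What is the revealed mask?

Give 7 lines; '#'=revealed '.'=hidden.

Click 1 (0,1) count=1: revealed 1 new [(0,1)] -> total=1
Click 2 (4,2) count=2: revealed 1 new [(4,2)] -> total=2
Click 3 (2,3) count=0: revealed 22 new [(0,2) (0,3) (0,4) (0,5) (0,6) (1,1) (1,2) (1,3) (1,4) (1,5) (1,6) (2,1) (2,2) (2,3) (2,4) (2,5) (2,6) (3,2) (3,3) (3,4) (4,3) (4,4)] -> total=24
Click 4 (0,5) count=0: revealed 0 new [(none)] -> total=24

Answer: .######
.######
.######
..###..
..###..
.......
.......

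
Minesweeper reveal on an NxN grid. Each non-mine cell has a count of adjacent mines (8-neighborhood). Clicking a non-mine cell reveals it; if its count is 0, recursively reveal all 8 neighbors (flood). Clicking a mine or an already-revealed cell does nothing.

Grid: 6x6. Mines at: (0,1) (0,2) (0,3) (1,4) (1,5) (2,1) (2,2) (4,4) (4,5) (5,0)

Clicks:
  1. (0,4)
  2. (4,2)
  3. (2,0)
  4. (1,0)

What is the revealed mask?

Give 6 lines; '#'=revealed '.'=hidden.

Answer: ....#.
#.....
#.....
.###..
.###..
.###..

Derivation:
Click 1 (0,4) count=3: revealed 1 new [(0,4)] -> total=1
Click 2 (4,2) count=0: revealed 9 new [(3,1) (3,2) (3,3) (4,1) (4,2) (4,3) (5,1) (5,2) (5,3)] -> total=10
Click 3 (2,0) count=1: revealed 1 new [(2,0)] -> total=11
Click 4 (1,0) count=2: revealed 1 new [(1,0)] -> total=12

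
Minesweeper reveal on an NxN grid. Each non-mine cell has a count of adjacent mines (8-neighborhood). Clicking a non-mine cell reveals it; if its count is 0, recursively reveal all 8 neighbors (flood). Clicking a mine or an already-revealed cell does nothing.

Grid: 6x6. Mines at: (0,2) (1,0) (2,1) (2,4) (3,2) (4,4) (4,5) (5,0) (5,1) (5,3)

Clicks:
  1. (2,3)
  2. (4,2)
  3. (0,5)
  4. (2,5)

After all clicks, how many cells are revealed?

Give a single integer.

Click 1 (2,3) count=2: revealed 1 new [(2,3)] -> total=1
Click 2 (4,2) count=3: revealed 1 new [(4,2)] -> total=2
Click 3 (0,5) count=0: revealed 6 new [(0,3) (0,4) (0,5) (1,3) (1,4) (1,5)] -> total=8
Click 4 (2,5) count=1: revealed 1 new [(2,5)] -> total=9

Answer: 9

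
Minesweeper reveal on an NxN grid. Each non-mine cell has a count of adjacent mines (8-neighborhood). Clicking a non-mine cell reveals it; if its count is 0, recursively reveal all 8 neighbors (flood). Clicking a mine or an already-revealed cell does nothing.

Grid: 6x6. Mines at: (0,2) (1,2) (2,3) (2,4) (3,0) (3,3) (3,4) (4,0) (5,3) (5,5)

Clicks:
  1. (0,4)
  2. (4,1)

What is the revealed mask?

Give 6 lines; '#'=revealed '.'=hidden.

Answer: ...###
...###
......
......
.#....
......

Derivation:
Click 1 (0,4) count=0: revealed 6 new [(0,3) (0,4) (0,5) (1,3) (1,4) (1,5)] -> total=6
Click 2 (4,1) count=2: revealed 1 new [(4,1)] -> total=7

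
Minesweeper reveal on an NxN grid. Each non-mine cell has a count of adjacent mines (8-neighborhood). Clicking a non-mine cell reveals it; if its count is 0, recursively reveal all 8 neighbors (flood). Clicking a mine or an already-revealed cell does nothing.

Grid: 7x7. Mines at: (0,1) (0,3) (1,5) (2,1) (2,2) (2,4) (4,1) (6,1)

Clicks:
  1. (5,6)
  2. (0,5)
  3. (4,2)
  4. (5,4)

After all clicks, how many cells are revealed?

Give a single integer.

Click 1 (5,6) count=0: revealed 22 new [(2,5) (2,6) (3,2) (3,3) (3,4) (3,5) (3,6) (4,2) (4,3) (4,4) (4,5) (4,6) (5,2) (5,3) (5,4) (5,5) (5,6) (6,2) (6,3) (6,4) (6,5) (6,6)] -> total=22
Click 2 (0,5) count=1: revealed 1 new [(0,5)] -> total=23
Click 3 (4,2) count=1: revealed 0 new [(none)] -> total=23
Click 4 (5,4) count=0: revealed 0 new [(none)] -> total=23

Answer: 23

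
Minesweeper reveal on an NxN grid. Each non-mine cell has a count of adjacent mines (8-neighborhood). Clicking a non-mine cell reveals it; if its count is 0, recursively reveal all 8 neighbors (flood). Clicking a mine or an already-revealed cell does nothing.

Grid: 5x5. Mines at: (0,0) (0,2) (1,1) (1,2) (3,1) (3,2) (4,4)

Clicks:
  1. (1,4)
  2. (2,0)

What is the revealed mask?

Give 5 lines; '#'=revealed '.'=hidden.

Answer: ...##
...##
#..##
...##
.....

Derivation:
Click 1 (1,4) count=0: revealed 8 new [(0,3) (0,4) (1,3) (1,4) (2,3) (2,4) (3,3) (3,4)] -> total=8
Click 2 (2,0) count=2: revealed 1 new [(2,0)] -> total=9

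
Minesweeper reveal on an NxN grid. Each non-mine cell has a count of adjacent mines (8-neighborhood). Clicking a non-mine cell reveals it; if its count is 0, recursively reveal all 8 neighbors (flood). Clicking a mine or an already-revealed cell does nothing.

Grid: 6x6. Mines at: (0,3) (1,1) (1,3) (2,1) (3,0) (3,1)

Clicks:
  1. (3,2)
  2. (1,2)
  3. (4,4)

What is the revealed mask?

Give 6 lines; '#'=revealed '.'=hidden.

Answer: ....##
..#.##
..####
..####
######
######

Derivation:
Click 1 (3,2) count=2: revealed 1 new [(3,2)] -> total=1
Click 2 (1,2) count=4: revealed 1 new [(1,2)] -> total=2
Click 3 (4,4) count=0: revealed 23 new [(0,4) (0,5) (1,4) (1,5) (2,2) (2,3) (2,4) (2,5) (3,3) (3,4) (3,5) (4,0) (4,1) (4,2) (4,3) (4,4) (4,5) (5,0) (5,1) (5,2) (5,3) (5,4) (5,5)] -> total=25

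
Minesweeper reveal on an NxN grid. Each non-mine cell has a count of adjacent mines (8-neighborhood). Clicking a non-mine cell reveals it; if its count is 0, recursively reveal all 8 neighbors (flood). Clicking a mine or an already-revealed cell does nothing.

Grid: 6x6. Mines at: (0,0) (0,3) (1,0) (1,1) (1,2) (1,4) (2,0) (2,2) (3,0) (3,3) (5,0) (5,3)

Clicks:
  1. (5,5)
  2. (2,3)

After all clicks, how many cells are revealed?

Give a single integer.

Click 1 (5,5) count=0: revealed 8 new [(2,4) (2,5) (3,4) (3,5) (4,4) (4,5) (5,4) (5,5)] -> total=8
Click 2 (2,3) count=4: revealed 1 new [(2,3)] -> total=9

Answer: 9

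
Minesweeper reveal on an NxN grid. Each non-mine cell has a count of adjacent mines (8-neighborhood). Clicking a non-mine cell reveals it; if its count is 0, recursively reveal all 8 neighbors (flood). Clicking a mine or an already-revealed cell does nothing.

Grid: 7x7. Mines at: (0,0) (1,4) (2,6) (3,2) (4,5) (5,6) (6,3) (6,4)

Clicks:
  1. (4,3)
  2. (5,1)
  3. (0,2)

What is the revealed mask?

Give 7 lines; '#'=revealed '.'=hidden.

Click 1 (4,3) count=1: revealed 1 new [(4,3)] -> total=1
Click 2 (5,1) count=0: revealed 15 new [(1,0) (1,1) (2,0) (2,1) (3,0) (3,1) (4,0) (4,1) (4,2) (5,0) (5,1) (5,2) (6,0) (6,1) (6,2)] -> total=16
Click 3 (0,2) count=0: revealed 7 new [(0,1) (0,2) (0,3) (1,2) (1,3) (2,2) (2,3)] -> total=23

Answer: .###...
####...
####...
##.....
####...
###....
###....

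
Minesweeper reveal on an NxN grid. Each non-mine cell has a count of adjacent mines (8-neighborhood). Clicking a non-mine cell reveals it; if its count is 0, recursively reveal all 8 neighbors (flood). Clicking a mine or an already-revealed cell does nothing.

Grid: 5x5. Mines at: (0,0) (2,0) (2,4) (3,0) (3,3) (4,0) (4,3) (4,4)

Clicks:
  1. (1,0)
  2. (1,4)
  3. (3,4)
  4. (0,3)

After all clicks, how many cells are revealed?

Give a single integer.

Click 1 (1,0) count=2: revealed 1 new [(1,0)] -> total=1
Click 2 (1,4) count=1: revealed 1 new [(1,4)] -> total=2
Click 3 (3,4) count=4: revealed 1 new [(3,4)] -> total=3
Click 4 (0,3) count=0: revealed 10 new [(0,1) (0,2) (0,3) (0,4) (1,1) (1,2) (1,3) (2,1) (2,2) (2,3)] -> total=13

Answer: 13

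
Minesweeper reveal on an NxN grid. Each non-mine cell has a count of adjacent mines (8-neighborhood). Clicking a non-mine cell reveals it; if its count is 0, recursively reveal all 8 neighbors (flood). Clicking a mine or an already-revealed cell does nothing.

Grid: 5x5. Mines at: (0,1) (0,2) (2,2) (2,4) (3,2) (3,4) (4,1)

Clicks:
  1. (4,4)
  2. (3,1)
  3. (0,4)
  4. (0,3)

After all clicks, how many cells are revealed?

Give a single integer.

Click 1 (4,4) count=1: revealed 1 new [(4,4)] -> total=1
Click 2 (3,1) count=3: revealed 1 new [(3,1)] -> total=2
Click 3 (0,4) count=0: revealed 4 new [(0,3) (0,4) (1,3) (1,4)] -> total=6
Click 4 (0,3) count=1: revealed 0 new [(none)] -> total=6

Answer: 6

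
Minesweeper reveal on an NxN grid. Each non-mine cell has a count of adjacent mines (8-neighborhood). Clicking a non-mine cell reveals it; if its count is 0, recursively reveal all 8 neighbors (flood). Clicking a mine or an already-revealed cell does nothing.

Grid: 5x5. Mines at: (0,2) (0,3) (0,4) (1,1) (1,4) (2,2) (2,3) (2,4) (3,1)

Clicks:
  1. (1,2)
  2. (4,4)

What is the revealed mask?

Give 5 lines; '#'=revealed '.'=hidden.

Click 1 (1,2) count=5: revealed 1 new [(1,2)] -> total=1
Click 2 (4,4) count=0: revealed 6 new [(3,2) (3,3) (3,4) (4,2) (4,3) (4,4)] -> total=7

Answer: .....
..#..
.....
..###
..###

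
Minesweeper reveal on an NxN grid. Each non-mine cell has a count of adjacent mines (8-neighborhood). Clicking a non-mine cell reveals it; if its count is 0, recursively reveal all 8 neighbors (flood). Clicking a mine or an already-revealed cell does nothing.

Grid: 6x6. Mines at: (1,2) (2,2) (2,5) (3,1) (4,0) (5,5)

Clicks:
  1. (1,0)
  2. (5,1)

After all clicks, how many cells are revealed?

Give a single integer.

Click 1 (1,0) count=0: revealed 6 new [(0,0) (0,1) (1,0) (1,1) (2,0) (2,1)] -> total=6
Click 2 (5,1) count=1: revealed 1 new [(5,1)] -> total=7

Answer: 7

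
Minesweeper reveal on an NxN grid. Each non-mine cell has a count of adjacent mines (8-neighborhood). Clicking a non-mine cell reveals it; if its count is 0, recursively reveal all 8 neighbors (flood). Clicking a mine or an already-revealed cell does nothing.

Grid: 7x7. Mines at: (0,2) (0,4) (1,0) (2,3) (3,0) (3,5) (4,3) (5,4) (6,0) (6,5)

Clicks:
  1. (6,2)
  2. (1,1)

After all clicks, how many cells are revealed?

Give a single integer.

Click 1 (6,2) count=0: revealed 6 new [(5,1) (5,2) (5,3) (6,1) (6,2) (6,3)] -> total=6
Click 2 (1,1) count=2: revealed 1 new [(1,1)] -> total=7

Answer: 7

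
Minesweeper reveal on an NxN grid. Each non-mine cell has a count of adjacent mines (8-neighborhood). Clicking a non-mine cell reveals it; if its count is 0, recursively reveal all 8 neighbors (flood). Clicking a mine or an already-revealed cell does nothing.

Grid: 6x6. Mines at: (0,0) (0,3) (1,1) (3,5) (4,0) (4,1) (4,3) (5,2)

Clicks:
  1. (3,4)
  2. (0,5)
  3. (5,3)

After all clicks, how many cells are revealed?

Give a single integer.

Answer: 8

Derivation:
Click 1 (3,4) count=2: revealed 1 new [(3,4)] -> total=1
Click 2 (0,5) count=0: revealed 6 new [(0,4) (0,5) (1,4) (1,5) (2,4) (2,5)] -> total=7
Click 3 (5,3) count=2: revealed 1 new [(5,3)] -> total=8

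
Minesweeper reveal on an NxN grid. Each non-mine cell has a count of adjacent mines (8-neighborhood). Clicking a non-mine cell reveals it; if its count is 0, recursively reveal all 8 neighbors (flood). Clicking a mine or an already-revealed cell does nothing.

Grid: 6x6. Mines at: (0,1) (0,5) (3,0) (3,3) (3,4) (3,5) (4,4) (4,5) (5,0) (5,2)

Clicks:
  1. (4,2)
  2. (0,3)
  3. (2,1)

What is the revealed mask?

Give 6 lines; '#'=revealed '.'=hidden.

Answer: ..###.
..###.
.####.
......
..#...
......

Derivation:
Click 1 (4,2) count=2: revealed 1 new [(4,2)] -> total=1
Click 2 (0,3) count=0: revealed 9 new [(0,2) (0,3) (0,4) (1,2) (1,3) (1,4) (2,2) (2,3) (2,4)] -> total=10
Click 3 (2,1) count=1: revealed 1 new [(2,1)] -> total=11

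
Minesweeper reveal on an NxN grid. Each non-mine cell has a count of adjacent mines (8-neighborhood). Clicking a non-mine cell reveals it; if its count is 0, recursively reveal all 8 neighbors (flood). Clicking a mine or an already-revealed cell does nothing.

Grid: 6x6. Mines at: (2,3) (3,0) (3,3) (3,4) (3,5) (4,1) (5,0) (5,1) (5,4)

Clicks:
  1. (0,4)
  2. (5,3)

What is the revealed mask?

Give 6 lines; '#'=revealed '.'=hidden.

Answer: ######
######
###.##
......
......
...#..

Derivation:
Click 1 (0,4) count=0: revealed 17 new [(0,0) (0,1) (0,2) (0,3) (0,4) (0,5) (1,0) (1,1) (1,2) (1,3) (1,4) (1,5) (2,0) (2,1) (2,2) (2,4) (2,5)] -> total=17
Click 2 (5,3) count=1: revealed 1 new [(5,3)] -> total=18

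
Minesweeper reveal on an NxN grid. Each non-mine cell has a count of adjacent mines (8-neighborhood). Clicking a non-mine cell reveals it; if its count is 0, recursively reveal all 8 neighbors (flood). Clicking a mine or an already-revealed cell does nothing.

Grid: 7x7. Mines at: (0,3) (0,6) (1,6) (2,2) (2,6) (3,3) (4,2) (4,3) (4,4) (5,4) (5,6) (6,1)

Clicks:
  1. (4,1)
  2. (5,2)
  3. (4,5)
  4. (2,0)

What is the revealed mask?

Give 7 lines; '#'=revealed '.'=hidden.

Click 1 (4,1) count=1: revealed 1 new [(4,1)] -> total=1
Click 2 (5,2) count=3: revealed 1 new [(5,2)] -> total=2
Click 3 (4,5) count=3: revealed 1 new [(4,5)] -> total=3
Click 4 (2,0) count=0: revealed 13 new [(0,0) (0,1) (0,2) (1,0) (1,1) (1,2) (2,0) (2,1) (3,0) (3,1) (4,0) (5,0) (5,1)] -> total=16

Answer: ###....
###....
##.....
##.....
##...#.
###....
.......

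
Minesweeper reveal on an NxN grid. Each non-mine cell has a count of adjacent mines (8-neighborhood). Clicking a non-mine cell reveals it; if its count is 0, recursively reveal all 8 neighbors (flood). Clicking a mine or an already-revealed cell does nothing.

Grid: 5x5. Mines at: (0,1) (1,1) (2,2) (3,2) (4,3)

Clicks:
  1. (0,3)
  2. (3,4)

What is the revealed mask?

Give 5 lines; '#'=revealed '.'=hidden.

Answer: ..###
..###
...##
...##
.....

Derivation:
Click 1 (0,3) count=0: revealed 10 new [(0,2) (0,3) (0,4) (1,2) (1,3) (1,4) (2,3) (2,4) (3,3) (3,4)] -> total=10
Click 2 (3,4) count=1: revealed 0 new [(none)] -> total=10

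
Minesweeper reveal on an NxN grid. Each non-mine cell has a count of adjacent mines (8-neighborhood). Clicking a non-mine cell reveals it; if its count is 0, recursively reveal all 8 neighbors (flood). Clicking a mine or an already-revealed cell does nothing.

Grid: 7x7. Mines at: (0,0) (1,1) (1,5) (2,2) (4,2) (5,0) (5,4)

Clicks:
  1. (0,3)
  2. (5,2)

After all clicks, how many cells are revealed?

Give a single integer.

Answer: 7

Derivation:
Click 1 (0,3) count=0: revealed 6 new [(0,2) (0,3) (0,4) (1,2) (1,3) (1,4)] -> total=6
Click 2 (5,2) count=1: revealed 1 new [(5,2)] -> total=7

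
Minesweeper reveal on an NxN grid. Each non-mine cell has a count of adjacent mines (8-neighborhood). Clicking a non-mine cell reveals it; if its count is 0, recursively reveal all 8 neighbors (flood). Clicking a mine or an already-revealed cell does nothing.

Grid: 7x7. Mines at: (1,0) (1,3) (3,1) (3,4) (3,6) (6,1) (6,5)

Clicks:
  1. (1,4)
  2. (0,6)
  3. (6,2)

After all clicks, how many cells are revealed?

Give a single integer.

Answer: 10

Derivation:
Click 1 (1,4) count=1: revealed 1 new [(1,4)] -> total=1
Click 2 (0,6) count=0: revealed 8 new [(0,4) (0,5) (0,6) (1,5) (1,6) (2,4) (2,5) (2,6)] -> total=9
Click 3 (6,2) count=1: revealed 1 new [(6,2)] -> total=10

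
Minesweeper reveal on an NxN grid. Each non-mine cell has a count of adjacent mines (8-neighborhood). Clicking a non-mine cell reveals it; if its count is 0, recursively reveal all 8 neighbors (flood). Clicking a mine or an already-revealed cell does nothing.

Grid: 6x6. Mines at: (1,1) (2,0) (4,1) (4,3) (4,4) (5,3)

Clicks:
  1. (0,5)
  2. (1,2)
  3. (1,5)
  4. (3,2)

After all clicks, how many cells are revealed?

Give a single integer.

Answer: 16

Derivation:
Click 1 (0,5) count=0: revealed 16 new [(0,2) (0,3) (0,4) (0,5) (1,2) (1,3) (1,4) (1,5) (2,2) (2,3) (2,4) (2,5) (3,2) (3,3) (3,4) (3,5)] -> total=16
Click 2 (1,2) count=1: revealed 0 new [(none)] -> total=16
Click 3 (1,5) count=0: revealed 0 new [(none)] -> total=16
Click 4 (3,2) count=2: revealed 0 new [(none)] -> total=16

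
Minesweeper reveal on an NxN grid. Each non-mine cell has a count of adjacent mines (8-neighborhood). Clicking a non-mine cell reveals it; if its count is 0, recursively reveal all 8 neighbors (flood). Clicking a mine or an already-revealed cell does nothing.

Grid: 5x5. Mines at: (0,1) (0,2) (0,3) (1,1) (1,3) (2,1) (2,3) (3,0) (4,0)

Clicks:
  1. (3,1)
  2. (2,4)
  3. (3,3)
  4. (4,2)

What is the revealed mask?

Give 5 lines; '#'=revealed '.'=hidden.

Answer: .....
.....
....#
.####
.####

Derivation:
Click 1 (3,1) count=3: revealed 1 new [(3,1)] -> total=1
Click 2 (2,4) count=2: revealed 1 new [(2,4)] -> total=2
Click 3 (3,3) count=1: revealed 1 new [(3,3)] -> total=3
Click 4 (4,2) count=0: revealed 6 new [(3,2) (3,4) (4,1) (4,2) (4,3) (4,4)] -> total=9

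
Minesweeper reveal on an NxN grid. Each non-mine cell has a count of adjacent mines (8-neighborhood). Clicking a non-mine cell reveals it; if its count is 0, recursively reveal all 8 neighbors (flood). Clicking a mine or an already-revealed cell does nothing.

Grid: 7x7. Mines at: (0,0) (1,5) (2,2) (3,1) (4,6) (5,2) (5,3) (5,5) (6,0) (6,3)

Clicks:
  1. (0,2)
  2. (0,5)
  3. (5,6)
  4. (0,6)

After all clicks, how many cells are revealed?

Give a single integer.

Click 1 (0,2) count=0: revealed 8 new [(0,1) (0,2) (0,3) (0,4) (1,1) (1,2) (1,3) (1,4)] -> total=8
Click 2 (0,5) count=1: revealed 1 new [(0,5)] -> total=9
Click 3 (5,6) count=2: revealed 1 new [(5,6)] -> total=10
Click 4 (0,6) count=1: revealed 1 new [(0,6)] -> total=11

Answer: 11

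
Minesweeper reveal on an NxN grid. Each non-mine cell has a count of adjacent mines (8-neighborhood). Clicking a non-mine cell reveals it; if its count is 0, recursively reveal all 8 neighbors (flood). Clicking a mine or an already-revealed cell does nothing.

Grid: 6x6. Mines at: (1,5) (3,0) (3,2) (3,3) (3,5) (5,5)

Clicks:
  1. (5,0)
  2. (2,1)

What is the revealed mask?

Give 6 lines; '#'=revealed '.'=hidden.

Answer: ......
......
.#....
......
#####.
#####.

Derivation:
Click 1 (5,0) count=0: revealed 10 new [(4,0) (4,1) (4,2) (4,3) (4,4) (5,0) (5,1) (5,2) (5,3) (5,4)] -> total=10
Click 2 (2,1) count=2: revealed 1 new [(2,1)] -> total=11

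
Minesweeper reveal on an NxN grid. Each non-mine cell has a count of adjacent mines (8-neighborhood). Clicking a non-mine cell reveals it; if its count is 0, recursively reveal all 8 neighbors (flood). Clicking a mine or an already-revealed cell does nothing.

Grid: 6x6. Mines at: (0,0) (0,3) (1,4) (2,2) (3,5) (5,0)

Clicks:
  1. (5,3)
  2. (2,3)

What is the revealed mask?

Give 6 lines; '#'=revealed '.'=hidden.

Answer: ......
......
...#..
.####.
.#####
.#####

Derivation:
Click 1 (5,3) count=0: revealed 14 new [(3,1) (3,2) (3,3) (3,4) (4,1) (4,2) (4,3) (4,4) (4,5) (5,1) (5,2) (5,3) (5,4) (5,5)] -> total=14
Click 2 (2,3) count=2: revealed 1 new [(2,3)] -> total=15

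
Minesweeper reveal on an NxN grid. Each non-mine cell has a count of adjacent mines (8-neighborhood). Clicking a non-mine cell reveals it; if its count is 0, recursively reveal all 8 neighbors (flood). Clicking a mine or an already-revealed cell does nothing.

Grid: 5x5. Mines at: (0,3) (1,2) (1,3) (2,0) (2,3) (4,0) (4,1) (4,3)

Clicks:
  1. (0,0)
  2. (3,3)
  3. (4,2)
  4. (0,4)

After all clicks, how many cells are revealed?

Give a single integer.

Click 1 (0,0) count=0: revealed 4 new [(0,0) (0,1) (1,0) (1,1)] -> total=4
Click 2 (3,3) count=2: revealed 1 new [(3,3)] -> total=5
Click 3 (4,2) count=2: revealed 1 new [(4,2)] -> total=6
Click 4 (0,4) count=2: revealed 1 new [(0,4)] -> total=7

Answer: 7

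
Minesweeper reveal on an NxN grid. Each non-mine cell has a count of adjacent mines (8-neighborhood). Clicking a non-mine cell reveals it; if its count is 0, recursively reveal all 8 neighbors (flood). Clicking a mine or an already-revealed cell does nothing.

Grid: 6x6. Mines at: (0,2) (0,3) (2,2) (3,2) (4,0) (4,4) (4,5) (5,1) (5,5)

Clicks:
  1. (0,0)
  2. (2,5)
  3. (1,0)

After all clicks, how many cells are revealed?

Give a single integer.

Answer: 19

Derivation:
Click 1 (0,0) count=0: revealed 8 new [(0,0) (0,1) (1,0) (1,1) (2,0) (2,1) (3,0) (3,1)] -> total=8
Click 2 (2,5) count=0: revealed 11 new [(0,4) (0,5) (1,3) (1,4) (1,5) (2,3) (2,4) (2,5) (3,3) (3,4) (3,5)] -> total=19
Click 3 (1,0) count=0: revealed 0 new [(none)] -> total=19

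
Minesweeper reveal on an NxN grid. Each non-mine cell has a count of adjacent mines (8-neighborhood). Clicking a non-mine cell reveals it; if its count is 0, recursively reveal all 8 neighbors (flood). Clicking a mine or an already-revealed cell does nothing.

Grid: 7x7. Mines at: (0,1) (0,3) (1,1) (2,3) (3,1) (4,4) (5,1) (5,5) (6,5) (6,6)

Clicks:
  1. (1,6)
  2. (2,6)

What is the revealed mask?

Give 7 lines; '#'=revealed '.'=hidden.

Click 1 (1,6) count=0: revealed 14 new [(0,4) (0,5) (0,6) (1,4) (1,5) (1,6) (2,4) (2,5) (2,6) (3,4) (3,5) (3,6) (4,5) (4,6)] -> total=14
Click 2 (2,6) count=0: revealed 0 new [(none)] -> total=14

Answer: ....###
....###
....###
....###
.....##
.......
.......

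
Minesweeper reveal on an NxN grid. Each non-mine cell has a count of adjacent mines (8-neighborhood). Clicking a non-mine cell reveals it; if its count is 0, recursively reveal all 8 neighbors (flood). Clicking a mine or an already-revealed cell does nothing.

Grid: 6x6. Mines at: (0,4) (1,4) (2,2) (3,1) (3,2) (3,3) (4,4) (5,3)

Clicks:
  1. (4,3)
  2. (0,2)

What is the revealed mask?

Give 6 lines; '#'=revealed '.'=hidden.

Click 1 (4,3) count=4: revealed 1 new [(4,3)] -> total=1
Click 2 (0,2) count=0: revealed 10 new [(0,0) (0,1) (0,2) (0,3) (1,0) (1,1) (1,2) (1,3) (2,0) (2,1)] -> total=11

Answer: ####..
####..
##....
......
...#..
......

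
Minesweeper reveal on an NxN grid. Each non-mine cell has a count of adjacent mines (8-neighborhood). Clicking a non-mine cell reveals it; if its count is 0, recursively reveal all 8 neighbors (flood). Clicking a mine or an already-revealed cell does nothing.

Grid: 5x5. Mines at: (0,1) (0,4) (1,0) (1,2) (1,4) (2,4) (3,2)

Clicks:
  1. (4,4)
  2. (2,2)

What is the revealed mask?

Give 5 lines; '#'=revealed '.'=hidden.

Answer: .....
.....
..#..
...##
...##

Derivation:
Click 1 (4,4) count=0: revealed 4 new [(3,3) (3,4) (4,3) (4,4)] -> total=4
Click 2 (2,2) count=2: revealed 1 new [(2,2)] -> total=5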